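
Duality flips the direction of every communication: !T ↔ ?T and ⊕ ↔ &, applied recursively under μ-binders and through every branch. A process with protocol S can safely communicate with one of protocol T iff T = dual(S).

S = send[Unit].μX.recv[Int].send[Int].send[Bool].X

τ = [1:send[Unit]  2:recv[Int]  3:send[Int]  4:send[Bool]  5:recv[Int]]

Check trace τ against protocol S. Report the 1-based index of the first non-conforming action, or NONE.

step 1: send[Unit]  ok  state: μX.…
step 2: recv[Int]  ok  state: send[Int].send[Bool].μX.…
step 3: send[Int]  ok  state: send[Bool].μX.…
step 4: send[Bool]  ok  state: μX.…
step 5: recv[Int]  ok  state: send[Int].send[Bool].μX.…
trace exhausted — no violation

NONE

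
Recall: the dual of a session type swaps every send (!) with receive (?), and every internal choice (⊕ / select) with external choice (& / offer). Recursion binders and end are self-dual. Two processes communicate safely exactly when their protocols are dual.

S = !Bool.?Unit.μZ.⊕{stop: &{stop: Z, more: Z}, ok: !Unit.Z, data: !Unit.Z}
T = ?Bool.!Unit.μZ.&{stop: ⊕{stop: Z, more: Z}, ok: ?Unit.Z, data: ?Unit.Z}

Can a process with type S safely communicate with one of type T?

YES

!Bool vs ?Bool  ✓
  ?Unit vs !Unit  ✓
    μZ vs μZ  ✓ (binder kept)
      ⊕{stop,ok,data} vs &{stop,ok,data}  ✓ label sets agree
        case stop:
          &{stop,more} vs ⊕{stop,more}  ✓ label sets agree
            case stop:
              Z vs Z  ✓
            case more:
              Z vs Z  ✓
        case ok:
          !Unit vs ?Unit  ✓
            Z vs Z  ✓
        case data:
          !Unit vs ?Unit  ✓
            Z vs Z  ✓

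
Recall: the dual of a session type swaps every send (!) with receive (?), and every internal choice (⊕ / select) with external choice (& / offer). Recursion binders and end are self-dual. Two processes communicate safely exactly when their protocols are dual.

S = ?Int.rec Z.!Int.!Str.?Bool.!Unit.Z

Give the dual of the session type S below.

!Int.rec Z.?Int.?Str.!Bool.?Unit.Z

?Int ↦ !Int
  rec Z ↦ rec Z  (rec unchanged)
    !Int ↦ ?Int
      !Str ↦ ?Str
        ?Bool ↦ !Bool
          !Unit ↦ ?Unit
            Z self-dual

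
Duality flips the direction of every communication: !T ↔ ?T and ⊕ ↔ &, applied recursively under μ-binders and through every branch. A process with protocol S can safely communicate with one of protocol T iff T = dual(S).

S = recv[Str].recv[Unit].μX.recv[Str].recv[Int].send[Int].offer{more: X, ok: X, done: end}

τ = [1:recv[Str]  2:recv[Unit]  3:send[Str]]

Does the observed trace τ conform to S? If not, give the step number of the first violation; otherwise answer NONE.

3

[1] recv[Str]  ✓  state: recv[Unit].μX.…
[2] recv[Unit]  ✓  state: μX.…
[3] got send[Str], protocol expects recv[Str]  ✗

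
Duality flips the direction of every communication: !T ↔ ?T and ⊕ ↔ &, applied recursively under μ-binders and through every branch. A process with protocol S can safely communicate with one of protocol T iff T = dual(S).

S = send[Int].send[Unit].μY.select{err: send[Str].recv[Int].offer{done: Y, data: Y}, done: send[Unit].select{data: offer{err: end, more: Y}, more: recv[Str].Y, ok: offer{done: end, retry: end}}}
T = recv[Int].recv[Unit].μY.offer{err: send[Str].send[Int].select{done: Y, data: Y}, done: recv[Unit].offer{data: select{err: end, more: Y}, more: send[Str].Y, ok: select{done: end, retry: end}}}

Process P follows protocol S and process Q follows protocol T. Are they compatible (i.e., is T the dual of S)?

send[Int] | recv[Int]  ✓
  send[Unit] | recv[Unit]  ✓
    μY | μY  ✓ (rec unchanged)
      select{err,done} | offer{err,done}  ✓ labels match
        • err:
          send[Str] | send[Str]  ✗ same direction on both sides — not dual

NO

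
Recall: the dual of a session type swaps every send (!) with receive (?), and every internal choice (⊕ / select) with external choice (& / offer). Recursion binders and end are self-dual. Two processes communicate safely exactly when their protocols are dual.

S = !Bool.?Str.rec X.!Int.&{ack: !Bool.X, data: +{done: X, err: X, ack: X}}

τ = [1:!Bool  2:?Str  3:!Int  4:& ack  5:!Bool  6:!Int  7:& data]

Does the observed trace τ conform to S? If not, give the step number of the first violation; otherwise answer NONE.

[1] !Bool  match  now at ?Str.rec X.…
[2] ?Str  match  now at rec X.…
[3] !Int  match  now at &{ack: !Bool.rec X.…, data: +{done: rec X.…, err: rec X.…, ack: rec X.…}}
[4] & ack  match  now at !Bool.rec X.…
[5] !Bool  match  now at rec X.…
[6] !Int  match  now at &{ack: !Bool.rec X.…, data: +{done: rec X.…, err: rec X.…, ack: rec X.…}}
[7] & data  match  now at +{done: rec X.…, err: rec X.…, ack: rec X.…}
trace exhausted — no violation

NONE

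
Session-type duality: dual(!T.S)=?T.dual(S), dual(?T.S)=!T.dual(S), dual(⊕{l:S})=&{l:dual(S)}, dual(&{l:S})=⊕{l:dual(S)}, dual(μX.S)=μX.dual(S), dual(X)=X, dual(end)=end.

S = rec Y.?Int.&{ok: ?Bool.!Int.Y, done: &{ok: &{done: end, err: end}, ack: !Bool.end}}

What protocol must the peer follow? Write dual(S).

rec Y.!Int.+{ok: !Bool.?Int.Y, done: +{ok: +{done: end, err: end}, ack: ?Bool.end}}

rec Y = rec Y  (binder kept)
  ?Int = !Int
    &{ok,done} = +{ok,done}  (&→⊕)
      case ok:
        ?Bool = !Bool
          !Int = ?Int
            Y self-dual
      case done:
        &{ok,ack} = +{ok,ack}  (&→⊕)
          case ok:
            &{done,err} = +{done,err}  (&→⊕)
              case done:
                end self-dual
              case err:
                end self-dual
          case ack:
            !Bool = ?Bool
              end self-dual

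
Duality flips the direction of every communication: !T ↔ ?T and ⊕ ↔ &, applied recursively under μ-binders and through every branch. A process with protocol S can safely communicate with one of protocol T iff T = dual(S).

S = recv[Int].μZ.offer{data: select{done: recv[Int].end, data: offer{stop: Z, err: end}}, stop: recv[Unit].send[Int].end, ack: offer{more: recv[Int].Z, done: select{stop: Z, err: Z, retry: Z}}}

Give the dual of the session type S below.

send[Int].μZ.select{data: offer{done: send[Int].end, data: select{stop: Z, err: end}}, stop: send[Unit].recv[Int].end, ack: select{more: send[Int].Z, done: offer{stop: Z, err: Z, retry: Z}}}

recv[Int] = send[Int]
  μZ = μZ  (binder kept)
    offer{data,stop,ack} = select{data,stop,ack}  (offer→select)
      [data]
        select{done,data} = offer{done,data}  (internal→external)
          [done]
            recv[Int] = send[Int]
              end ↦ end
          [data]
            offer{stop,err} = select{stop,err}  (offer→select)
              [stop]
                Z ↦ Z
              [err]
                end ↦ end
      [stop]
        recv[Unit] = send[Unit]
          send[Int] = recv[Int]
            end ↦ end
      [ack]
        offer{more,done} = select{more,done}  (offer→select)
          [more]
            recv[Int] = send[Int]
              Z ↦ Z
          [done]
            select{stop,err,retry} = offer{stop,err,retry}  (internal→external)
              [stop]
                Z ↦ Z
              [err]
                Z ↦ Z
              [retry]
                Z ↦ Z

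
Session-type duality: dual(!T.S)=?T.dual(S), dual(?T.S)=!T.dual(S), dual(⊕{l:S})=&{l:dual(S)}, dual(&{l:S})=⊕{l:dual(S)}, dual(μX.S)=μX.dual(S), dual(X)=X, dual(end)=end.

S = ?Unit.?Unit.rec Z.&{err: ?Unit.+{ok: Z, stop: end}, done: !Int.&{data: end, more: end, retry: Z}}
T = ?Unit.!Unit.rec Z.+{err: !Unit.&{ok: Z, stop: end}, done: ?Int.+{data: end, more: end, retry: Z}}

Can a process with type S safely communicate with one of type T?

?Unit ‖ ?Unit  ✗ same direction on both sides — not dual

NO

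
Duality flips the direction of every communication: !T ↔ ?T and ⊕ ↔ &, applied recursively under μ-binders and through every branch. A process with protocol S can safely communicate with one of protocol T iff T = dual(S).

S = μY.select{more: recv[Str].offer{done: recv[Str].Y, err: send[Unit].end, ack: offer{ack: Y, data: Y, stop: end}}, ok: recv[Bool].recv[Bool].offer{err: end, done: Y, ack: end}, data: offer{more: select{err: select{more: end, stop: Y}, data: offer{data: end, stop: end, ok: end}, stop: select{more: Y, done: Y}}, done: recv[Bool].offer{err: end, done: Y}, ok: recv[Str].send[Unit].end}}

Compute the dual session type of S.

μY.offer{more: send[Str].select{done: send[Str].Y, err: recv[Unit].end, ack: select{ack: Y, data: Y, stop: end}}, ok: send[Bool].send[Bool].select{err: end, done: Y, ack: end}, data: select{more: offer{err: offer{more: end, stop: Y}, data: select{data: end, stop: end, ok: end}, stop: offer{more: Y, done: Y}}, done: send[Bool].select{err: end, done: Y}, ok: send[Str].recv[Unit].end}}

μY ↦ μY  (binder kept)
  select{more,ok,data} ↦ offer{more,ok,data}  (⊕→&)
    [more]
      recv[Str] ↦ send[Str]
        offer{done,err,ack} ↦ select{done,err,ack}  (offer→select)
          [done]
            recv[Str] ↦ send[Str]
              Y ↦ Y
          [err]
            send[Unit] ↦ recv[Unit]
              end ↦ end
          [ack]
            offer{ack,data,stop} ↦ select{ack,data,stop}  (offer→select)
              [ack]
                Y ↦ Y
              [data]
                Y ↦ Y
              [stop]
                end ↦ end
    [ok]
      recv[Bool] ↦ send[Bool]
        recv[Bool] ↦ send[Bool]
          offer{err,done,ack} ↦ select{err,done,ack}  (offer→select)
            [err]
              end ↦ end
            [done]
              Y ↦ Y
            [ack]
              end ↦ end
    [data]
      offer{more,done,ok} ↦ select{more,done,ok}  (offer→select)
        [more]
          select{err,data,stop} ↦ offer{err,data,stop}  (⊕→&)
            [err]
              select{more,stop} ↦ offer{more,stop}  (⊕→&)
                [more]
                  end ↦ end
                [stop]
                  Y ↦ Y
            [data]
              offer{data,stop,ok} ↦ select{data,stop,ok}  (offer→select)
                [data]
                  end ↦ end
                [stop]
                  end ↦ end
                [ok]
                  end ↦ end
            [stop]
              select{more,done} ↦ offer{more,done}  (⊕→&)
                [more]
                  Y ↦ Y
                [done]
                  Y ↦ Y
        [done]
          recv[Bool] ↦ send[Bool]
            offer{err,done} ↦ select{err,done}  (offer→select)
              [err]
                end ↦ end
              [done]
                Y ↦ Y
        [ok]
          recv[Str] ↦ send[Str]
            send[Unit] ↦ recv[Unit]
              end ↦ end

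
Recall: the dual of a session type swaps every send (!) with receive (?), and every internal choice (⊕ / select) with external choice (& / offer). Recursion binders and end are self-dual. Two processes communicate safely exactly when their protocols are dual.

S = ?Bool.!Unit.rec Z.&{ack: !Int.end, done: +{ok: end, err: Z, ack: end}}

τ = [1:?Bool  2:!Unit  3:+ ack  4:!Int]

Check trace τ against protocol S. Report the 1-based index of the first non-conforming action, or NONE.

3

step 1: ?Bool  ✓  cont: !Unit.rec Z.…
step 2: !Unit  ✓  cont: rec Z.…
step 3: got + ack, protocol expects & ack or & done  ✗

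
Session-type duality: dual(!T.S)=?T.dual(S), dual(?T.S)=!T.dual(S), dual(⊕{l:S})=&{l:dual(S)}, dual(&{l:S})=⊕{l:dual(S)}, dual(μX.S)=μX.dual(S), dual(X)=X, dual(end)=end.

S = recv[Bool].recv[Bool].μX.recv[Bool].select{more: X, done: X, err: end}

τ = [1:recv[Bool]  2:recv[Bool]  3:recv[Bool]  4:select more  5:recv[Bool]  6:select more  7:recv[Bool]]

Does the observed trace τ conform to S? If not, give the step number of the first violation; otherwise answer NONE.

[1] recv[Bool]  ok  residual = recv[Bool].μX.…
[2] recv[Bool]  ok  residual = μX.…
[3] recv[Bool]  ok  residual = select{more: μX.…, done: μX.…, err: end}
[4] select more  ok  residual = μX.…
[5] recv[Bool]  ok  residual = select{more: μX.…, done: μX.…, err: end}
[6] select more  ok  residual = μX.…
[7] recv[Bool]  ok  residual = select{more: μX.…, done: μX.…, err: end}
τ conforms to S (length 7)

NONE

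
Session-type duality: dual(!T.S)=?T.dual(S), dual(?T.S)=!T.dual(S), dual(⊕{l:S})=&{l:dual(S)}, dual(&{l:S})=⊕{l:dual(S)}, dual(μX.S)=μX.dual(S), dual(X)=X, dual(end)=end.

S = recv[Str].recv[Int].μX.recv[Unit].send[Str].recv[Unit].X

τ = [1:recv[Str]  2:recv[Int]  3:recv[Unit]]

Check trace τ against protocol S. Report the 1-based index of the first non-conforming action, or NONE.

step 1: recv[Str]  match  residual = recv[Int].μX.…
step 2: recv[Int]  match  residual = μX.…
step 3: recv[Unit]  match  residual = send[Str].recv[Unit].μX.…
τ conforms to S (length 3)

NONE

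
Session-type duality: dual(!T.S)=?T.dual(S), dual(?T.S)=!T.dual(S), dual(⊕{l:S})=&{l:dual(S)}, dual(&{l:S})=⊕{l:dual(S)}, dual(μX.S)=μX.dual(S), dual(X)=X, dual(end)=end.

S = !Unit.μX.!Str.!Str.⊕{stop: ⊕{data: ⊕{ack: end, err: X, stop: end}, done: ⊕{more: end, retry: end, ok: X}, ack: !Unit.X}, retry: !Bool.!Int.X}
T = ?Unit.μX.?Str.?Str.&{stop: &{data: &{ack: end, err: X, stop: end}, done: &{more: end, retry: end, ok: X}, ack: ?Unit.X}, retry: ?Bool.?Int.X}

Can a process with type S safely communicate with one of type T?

!Unit vs ?Unit  ok
  μX vs μX  ok (μ self-dual)
    !Str vs ?Str  ok
      !Str vs ?Str  ok
        ⊕{stop,retry} vs &{stop,retry}  ok same labels
          • stop:
            ⊕{data,done,ack} vs &{data,done,ack}  ok same labels
              • data:
                ⊕{ack,err,stop} vs &{ack,err,stop}  ok same labels
                  • ack:
                    end vs end  ok
                  • err:
                    X vs X  ok
                  • stop:
                    end vs end  ok
              • done:
                ⊕{more,retry,ok} vs &{more,retry,ok}  ok same labels
                  • more:
                    end vs end  ok
                  • retry:
                    end vs end  ok
                  • ok:
                    X vs X  ok
              • ack:
                !Unit vs ?Unit  ok
                  X vs X  ok
          • retry:
            !Bool vs ?Bool  ok
              !Int vs ?Int  ok
                X vs X  ok

YES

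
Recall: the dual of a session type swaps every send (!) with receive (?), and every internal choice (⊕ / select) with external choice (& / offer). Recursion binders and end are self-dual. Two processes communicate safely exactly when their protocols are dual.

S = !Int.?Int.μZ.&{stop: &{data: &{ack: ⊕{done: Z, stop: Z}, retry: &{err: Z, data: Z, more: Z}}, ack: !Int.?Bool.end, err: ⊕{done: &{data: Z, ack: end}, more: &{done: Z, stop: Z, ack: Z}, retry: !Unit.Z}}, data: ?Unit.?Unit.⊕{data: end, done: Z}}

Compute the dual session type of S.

?Int.!Int.μZ.⊕{stop: ⊕{data: ⊕{ack: &{done: Z, stop: Z}, retry: ⊕{err: Z, data: Z, more: Z}}, ack: ?Int.!Bool.end, err: &{done: ⊕{data: Z, ack: end}, more: ⊕{done: Z, stop: Z, ack: Z}, retry: ?Unit.Z}}, data: !Unit.!Unit.&{data: end, done: Z}}

!Int ↦ ?Int
  ?Int ↦ !Int
    μZ ↦ μZ  (μ self-dual)
      &{stop,data} ↦ ⊕{stop,data}  (offer→select)
        • stop:
          &{data,ack,err} ↦ ⊕{data,ack,err}  (offer→select)
            • data:
              &{ack,retry} ↦ ⊕{ack,retry}  (offer→select)
                • ack:
                  ⊕{done,stop} ↦ &{done,stop}  (select→offer)
                    • done:
                      Z self-dual
                    • stop:
                      Z self-dual
                • retry:
                  &{err,data,more} ↦ ⊕{err,data,more}  (offer→select)
                    • err:
                      Z self-dual
                    • data:
                      Z self-dual
                    • more:
                      Z self-dual
            • ack:
              !Int ↦ ?Int
                ?Bool ↦ !Bool
                  end self-dual
            • err:
              ⊕{done,more,retry} ↦ &{done,more,retry}  (select→offer)
                • done:
                  &{data,ack} ↦ ⊕{data,ack}  (offer→select)
                    • data:
                      Z self-dual
                    • ack:
                      end self-dual
                • more:
                  &{done,stop,ack} ↦ ⊕{done,stop,ack}  (offer→select)
                    • done:
                      Z self-dual
                    • stop:
                      Z self-dual
                    • ack:
                      Z self-dual
                • retry:
                  !Unit ↦ ?Unit
                    Z self-dual
        • data:
          ?Unit ↦ !Unit
            ?Unit ↦ !Unit
              ⊕{data,done} ↦ &{data,done}  (select→offer)
                • data:
                  end self-dual
                • done:
                  Z self-dual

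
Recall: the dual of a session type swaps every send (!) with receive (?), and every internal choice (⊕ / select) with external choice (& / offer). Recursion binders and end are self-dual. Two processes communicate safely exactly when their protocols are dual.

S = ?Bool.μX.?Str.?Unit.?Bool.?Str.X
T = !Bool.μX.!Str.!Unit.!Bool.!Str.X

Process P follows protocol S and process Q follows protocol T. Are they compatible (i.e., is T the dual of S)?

?Bool ‖ !Bool  match
  μX ‖ μX  match (μ self-dual)
    ?Str ‖ !Str  match
      ?Unit ‖ !Unit  match
        ?Bool ‖ !Bool  match
          ?Str ‖ !Str  match
            X ‖ X  match

YES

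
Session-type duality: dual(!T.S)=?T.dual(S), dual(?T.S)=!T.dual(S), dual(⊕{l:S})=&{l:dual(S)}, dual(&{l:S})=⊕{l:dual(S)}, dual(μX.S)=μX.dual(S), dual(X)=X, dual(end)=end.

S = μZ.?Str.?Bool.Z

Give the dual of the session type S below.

μZ = μZ  (binder kept)
  ?Str = !Str
    ?Bool = !Bool
      dual(Z) = Z

μZ.!Str.!Bool.Z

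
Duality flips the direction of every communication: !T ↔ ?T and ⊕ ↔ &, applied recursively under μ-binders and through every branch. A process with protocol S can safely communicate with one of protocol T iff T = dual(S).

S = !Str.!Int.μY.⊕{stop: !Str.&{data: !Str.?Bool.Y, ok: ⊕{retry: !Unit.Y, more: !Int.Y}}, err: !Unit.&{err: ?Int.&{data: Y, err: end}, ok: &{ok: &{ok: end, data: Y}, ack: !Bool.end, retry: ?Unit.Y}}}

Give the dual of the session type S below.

!Str → ?Str
  !Int → ?Int
    μY → μY  (binder kept)
      ⊕{stop,err} → &{stop,err}  (⊕→&)
        • stop:
          !Str → ?Str
            &{data,ok} → ⊕{data,ok}  (offer→select)
              • data:
                !Str → ?Str
                  ?Bool → !Bool
                    dual(Y) = Y
              • ok:
                ⊕{retry,more} → &{retry,more}  (⊕→&)
                  • retry:
                    !Unit → ?Unit
                      dual(Y) = Y
                  • more:
                    !Int → ?Int
                      dual(Y) = Y
        • err:
          !Unit → ?Unit
            &{err,ok} → ⊕{err,ok}  (offer→select)
              • err:
                ?Int → !Int
                  &{data,err} → ⊕{data,err}  (offer→select)
                    • data:
                      dual(Y) = Y
                    • err:
                      dual(end) = end
              • ok:
                &{ok,ack,retry} → ⊕{ok,ack,retry}  (offer→select)
                  • ok:
                    &{ok,data} → ⊕{ok,data}  (offer→select)
                      • ok:
                        dual(end) = end
                      • data:
                        dual(Y) = Y
                  • ack:
                    !Bool → ?Bool
                      dual(end) = end
                  • retry:
                    ?Unit → !Unit
                      dual(Y) = Y

?Str.?Int.μY.&{stop: ?Str.⊕{data: ?Str.!Bool.Y, ok: &{retry: ?Unit.Y, more: ?Int.Y}}, err: ?Unit.⊕{err: !Int.⊕{data: Y, err: end}, ok: ⊕{ok: ⊕{ok: end, data: Y}, ack: ?Bool.end, retry: !Unit.Y}}}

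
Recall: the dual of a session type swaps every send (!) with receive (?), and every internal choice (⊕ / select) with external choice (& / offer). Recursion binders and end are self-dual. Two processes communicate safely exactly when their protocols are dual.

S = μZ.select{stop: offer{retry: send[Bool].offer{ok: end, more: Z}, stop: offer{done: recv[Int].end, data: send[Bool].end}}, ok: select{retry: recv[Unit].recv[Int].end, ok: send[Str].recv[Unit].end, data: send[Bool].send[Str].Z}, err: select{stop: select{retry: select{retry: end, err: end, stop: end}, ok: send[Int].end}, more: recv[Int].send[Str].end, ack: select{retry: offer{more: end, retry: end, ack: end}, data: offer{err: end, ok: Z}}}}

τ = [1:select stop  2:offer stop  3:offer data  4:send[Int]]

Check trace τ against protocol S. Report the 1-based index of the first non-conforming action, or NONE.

4

@1 select stop  ✓  cont: offer{retry: send[Bool].offer{ok: end, more: μZ.…}, stop: offer{done: recv[Int].end, data: send[Bool].end}}
@2 offer stop  ✓  cont: offer{done: recv[Int].end, data: send[Bool].end}
@3 offer data  ✓  cont: send[Bool].end
@4 got send[Int], protocol expects send[Bool]  ✗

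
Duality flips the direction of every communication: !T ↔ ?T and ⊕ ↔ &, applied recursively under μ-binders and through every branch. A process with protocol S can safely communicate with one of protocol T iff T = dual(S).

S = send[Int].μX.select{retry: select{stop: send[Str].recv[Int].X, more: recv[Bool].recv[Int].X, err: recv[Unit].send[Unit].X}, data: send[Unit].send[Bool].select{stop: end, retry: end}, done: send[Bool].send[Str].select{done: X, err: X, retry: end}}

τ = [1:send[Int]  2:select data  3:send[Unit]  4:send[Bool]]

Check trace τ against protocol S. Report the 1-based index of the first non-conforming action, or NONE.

[1] send[Int]  match  now at μX.…
[2] select data  match  now at send[Unit].send[Bool].select{stop: end, retry: end}
[3] send[Unit]  match  now at send[Bool].select{stop: end, retry: end}
[4] send[Bool]  match  now at select{stop: end, retry: end}
trace exhausted — no violation

NONE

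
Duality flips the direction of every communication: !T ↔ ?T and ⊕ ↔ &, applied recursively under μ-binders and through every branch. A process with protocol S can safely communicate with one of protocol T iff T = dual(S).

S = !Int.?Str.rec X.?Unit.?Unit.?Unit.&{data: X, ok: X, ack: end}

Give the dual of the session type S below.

?Int.!Str.rec X.!Unit.!Unit.!Unit.+{data: X, ok: X, ack: end}

!Int ↦ ?Int
  ?Str ↦ !Str
    rec X ↦ rec X  (binder kept)
      ?Unit ↦ !Unit
        ?Unit ↦ !Unit
          ?Unit ↦ !Unit
            &{data,ok,ack} ↦ +{data,ok,ack}  (offer→select)
              [data]
                dual(X) = X
              [ok]
                dual(X) = X
              [ack]
                dual(end) = end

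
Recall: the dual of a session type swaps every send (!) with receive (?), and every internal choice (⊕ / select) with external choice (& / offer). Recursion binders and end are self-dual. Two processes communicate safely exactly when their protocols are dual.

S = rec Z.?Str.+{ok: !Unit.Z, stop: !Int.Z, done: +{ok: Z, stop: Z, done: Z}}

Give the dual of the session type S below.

rec Z → rec Z  (binder kept)
  ?Str → !Str
    +{ok,stop,done} → &{ok,stop,done}  (internal→external)
      case ok:
        !Unit → ?Unit
          dual(Z) = Z
      case stop:
        !Int → ?Int
          dual(Z) = Z
      case done:
        +{ok,stop,done} → &{ok,stop,done}  (internal→external)
          case ok:
            dual(Z) = Z
          case stop:
            dual(Z) = Z
          case done:
            dual(Z) = Z

rec Z.!Str.&{ok: ?Unit.Z, stop: ?Int.Z, done: &{ok: Z, stop: Z, done: Z}}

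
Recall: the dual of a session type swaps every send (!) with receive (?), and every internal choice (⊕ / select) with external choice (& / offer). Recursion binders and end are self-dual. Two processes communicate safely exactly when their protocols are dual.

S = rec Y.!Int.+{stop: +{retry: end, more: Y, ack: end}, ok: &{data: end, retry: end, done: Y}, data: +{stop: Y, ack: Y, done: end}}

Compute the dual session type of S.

rec Y.?Int.&{stop: &{retry: end, more: Y, ack: end}, ok: +{data: end, retry: end, done: Y}, data: &{stop: Y, ack: Y, done: end}}

rec Y = rec Y  (μ self-dual)
  !Int = ?Int
    +{stop,ok,data} = &{stop,ok,data}  (select→offer)
      case stop:
        +{retry,more,ack} = &{retry,more,ack}  (select→offer)
          case retry:
            end self-dual
          case more:
            Y self-dual
          case ack:
            end self-dual
      case ok:
        &{data,retry,done} = +{data,retry,done}  (offer→select)
          case data:
            end self-dual
          case retry:
            end self-dual
          case done:
            Y self-dual
      case data:
        +{stop,ack,done} = &{stop,ack,done}  (select→offer)
          case stop:
            Y self-dual
          case ack:
            Y self-dual
          case done:
            end self-dual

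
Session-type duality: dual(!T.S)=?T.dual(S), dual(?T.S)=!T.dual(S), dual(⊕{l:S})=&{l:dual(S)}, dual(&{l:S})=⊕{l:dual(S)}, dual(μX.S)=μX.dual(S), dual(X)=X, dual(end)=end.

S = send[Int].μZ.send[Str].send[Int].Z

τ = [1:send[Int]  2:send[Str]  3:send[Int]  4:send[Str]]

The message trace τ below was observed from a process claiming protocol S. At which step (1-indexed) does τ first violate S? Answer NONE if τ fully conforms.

step 1: send[Int]  match  residual = μZ.…
step 2: send[Str]  match  residual = send[Int].μZ.…
step 3: send[Int]  match  residual = μZ.…
step 4: send[Str]  match  residual = send[Int].μZ.…
all 4 steps conform

NONE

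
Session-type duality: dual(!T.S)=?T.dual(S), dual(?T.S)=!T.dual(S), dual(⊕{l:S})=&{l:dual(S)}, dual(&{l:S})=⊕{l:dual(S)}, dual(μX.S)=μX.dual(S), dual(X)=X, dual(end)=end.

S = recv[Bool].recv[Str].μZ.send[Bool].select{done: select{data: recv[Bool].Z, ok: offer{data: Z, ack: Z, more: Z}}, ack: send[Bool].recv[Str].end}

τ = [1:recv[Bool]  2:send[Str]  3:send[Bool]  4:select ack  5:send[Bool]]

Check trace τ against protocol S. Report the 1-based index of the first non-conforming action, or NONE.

@1 recv[Bool]  match  residual = recv[Str].μZ.…
@2 got send[Str], protocol expects recv[Str]  ✗

2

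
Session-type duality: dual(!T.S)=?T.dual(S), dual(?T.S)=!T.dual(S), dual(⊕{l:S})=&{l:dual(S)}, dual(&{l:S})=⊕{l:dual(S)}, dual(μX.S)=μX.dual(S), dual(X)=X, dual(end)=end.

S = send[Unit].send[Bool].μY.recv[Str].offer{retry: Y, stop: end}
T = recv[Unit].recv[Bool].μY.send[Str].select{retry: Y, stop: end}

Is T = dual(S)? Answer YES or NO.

YES

send[Unit] ‖ recv[Unit]  match
  send[Bool] ‖ recv[Bool]  match
    μY ‖ μY  match (binder kept)
      recv[Str] ‖ send[Str]  match
        offer{retry,stop} ‖ select{retry,stop}  match label sets agree
          [retry]
            Y ‖ Y  match
          [stop]
            end ‖ end  match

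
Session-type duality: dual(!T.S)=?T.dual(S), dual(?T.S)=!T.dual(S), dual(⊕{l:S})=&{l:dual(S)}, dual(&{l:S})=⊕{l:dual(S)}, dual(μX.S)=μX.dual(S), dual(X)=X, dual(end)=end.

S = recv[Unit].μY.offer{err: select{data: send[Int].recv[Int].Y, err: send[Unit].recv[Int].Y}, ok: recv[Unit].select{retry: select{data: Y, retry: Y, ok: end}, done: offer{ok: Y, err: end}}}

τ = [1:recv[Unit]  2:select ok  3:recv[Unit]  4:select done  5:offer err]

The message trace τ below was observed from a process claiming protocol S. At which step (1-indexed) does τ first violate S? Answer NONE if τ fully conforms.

[1] recv[Unit]  ✓  cont: μY.…
[2] got select ok, protocol expects offer err or offer ok  ✗

2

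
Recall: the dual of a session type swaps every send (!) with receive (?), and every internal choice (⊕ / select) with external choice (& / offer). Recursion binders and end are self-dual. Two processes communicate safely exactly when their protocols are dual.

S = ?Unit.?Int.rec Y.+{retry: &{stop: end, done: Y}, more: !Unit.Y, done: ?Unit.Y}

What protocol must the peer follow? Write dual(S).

?Unit → !Unit
  ?Int → !Int
    rec Y → rec Y  (binder kept)
      +{retry,more,done} → &{retry,more,done}  (select→offer)
        • retry:
          &{stop,done} → +{stop,done}  (&→⊕)
            • stop:
              end self-dual
            • done:
              Y self-dual
        • more:
          !Unit → ?Unit
            Y self-dual
        • done:
          ?Unit → !Unit
            Y self-dual

!Unit.!Int.rec Y.&{retry: +{stop: end, done: Y}, more: ?Unit.Y, done: !Unit.Y}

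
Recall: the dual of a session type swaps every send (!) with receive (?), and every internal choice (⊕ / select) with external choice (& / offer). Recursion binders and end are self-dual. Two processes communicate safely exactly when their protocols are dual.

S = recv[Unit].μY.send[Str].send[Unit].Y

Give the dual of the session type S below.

recv[Unit] ↦ send[Unit]
  μY ↦ μY  (μ self-dual)
    send[Str] ↦ recv[Str]
      send[Unit] ↦ recv[Unit]
        dual(Y) = Y

send[Unit].μY.recv[Str].recv[Unit].Y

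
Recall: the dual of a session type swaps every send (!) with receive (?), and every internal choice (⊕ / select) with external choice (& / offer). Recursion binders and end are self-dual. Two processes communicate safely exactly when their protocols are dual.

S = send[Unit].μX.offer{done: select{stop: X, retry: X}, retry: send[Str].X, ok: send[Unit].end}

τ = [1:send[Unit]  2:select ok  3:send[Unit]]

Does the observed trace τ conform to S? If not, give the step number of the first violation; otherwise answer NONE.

[1] send[Unit]  match  state: μX.…
[2] got select ok, protocol expects offer done or offer retry or offer ok  ✗

2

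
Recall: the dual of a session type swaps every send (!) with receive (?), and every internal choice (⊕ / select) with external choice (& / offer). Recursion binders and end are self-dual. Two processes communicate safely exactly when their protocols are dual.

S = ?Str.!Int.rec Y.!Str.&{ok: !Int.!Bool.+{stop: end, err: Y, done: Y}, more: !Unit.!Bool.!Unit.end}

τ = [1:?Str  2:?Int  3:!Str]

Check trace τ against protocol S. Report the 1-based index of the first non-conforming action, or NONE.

2

[1] ?Str  ✓  cont: !Int.rec Y.…
[2] got ?Int, protocol expects !Int  ✗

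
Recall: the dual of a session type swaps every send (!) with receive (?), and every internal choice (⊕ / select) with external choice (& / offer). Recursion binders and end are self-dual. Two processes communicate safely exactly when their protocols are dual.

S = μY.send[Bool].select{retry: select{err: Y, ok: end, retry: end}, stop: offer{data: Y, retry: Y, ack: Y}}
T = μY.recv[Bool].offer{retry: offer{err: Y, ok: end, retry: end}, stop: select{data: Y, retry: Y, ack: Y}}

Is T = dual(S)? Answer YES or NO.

μY ‖ μY  match (μ self-dual)
  send[Bool] ‖ recv[Bool]  match
    select{retry,stop} ‖ offer{retry,stop}  match same labels
      case retry:
        select{err,ok,retry} ‖ offer{err,ok,retry}  match same labels
          case err:
            Y ‖ Y  match
          case ok:
            end ‖ end  match
          case retry:
            end ‖ end  match
      case stop:
        offer{data,retry,ack} ‖ select{data,retry,ack}  match same labels
          case data:
            Y ‖ Y  match
          case retry:
            Y ‖ Y  match
          case ack:
            Y ‖ Y  match

YES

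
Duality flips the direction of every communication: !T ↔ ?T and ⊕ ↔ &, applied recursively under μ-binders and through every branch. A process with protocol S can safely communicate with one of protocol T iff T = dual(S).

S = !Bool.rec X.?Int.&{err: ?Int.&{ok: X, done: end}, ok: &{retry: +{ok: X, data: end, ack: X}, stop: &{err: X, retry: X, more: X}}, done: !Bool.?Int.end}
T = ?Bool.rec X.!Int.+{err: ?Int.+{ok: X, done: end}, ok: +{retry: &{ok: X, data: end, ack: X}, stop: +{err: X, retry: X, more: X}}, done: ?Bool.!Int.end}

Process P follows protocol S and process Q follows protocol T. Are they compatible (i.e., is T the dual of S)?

NO

!Bool | ?Bool  ✓
  rec X | rec X  ✓ (rec unchanged)
    ?Int | !Int  ✓
      &{err,ok,done} | +{err,ok,done}  ✓ same labels
        case err:
          ?Int | ?Int  ✗ same direction on both sides — not dual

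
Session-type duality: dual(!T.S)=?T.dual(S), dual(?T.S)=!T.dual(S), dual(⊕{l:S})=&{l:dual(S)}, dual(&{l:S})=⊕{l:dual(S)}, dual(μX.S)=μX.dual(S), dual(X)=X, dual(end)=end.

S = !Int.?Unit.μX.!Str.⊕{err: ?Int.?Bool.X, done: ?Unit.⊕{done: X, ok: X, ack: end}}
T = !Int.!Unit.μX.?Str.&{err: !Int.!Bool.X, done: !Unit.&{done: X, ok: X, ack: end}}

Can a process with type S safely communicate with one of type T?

NO

!Int | !Int  ✗ same direction on both sides — not dual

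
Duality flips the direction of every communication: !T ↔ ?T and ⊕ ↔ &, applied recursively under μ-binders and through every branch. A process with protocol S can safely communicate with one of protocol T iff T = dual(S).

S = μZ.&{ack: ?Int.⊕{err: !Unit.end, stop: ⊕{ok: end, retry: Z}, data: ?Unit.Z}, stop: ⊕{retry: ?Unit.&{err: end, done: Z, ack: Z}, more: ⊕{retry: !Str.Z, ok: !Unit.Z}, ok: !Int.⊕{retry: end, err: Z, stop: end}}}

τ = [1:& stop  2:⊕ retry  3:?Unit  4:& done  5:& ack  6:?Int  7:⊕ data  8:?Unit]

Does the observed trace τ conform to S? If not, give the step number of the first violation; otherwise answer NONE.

NONE

@1 & stop  ✓  cont: ⊕{retry: ?Unit.&{err: end, done: μZ.…, ack: μZ.…}, more: ⊕{retry: !Str.μZ.…, ok: !Unit.μZ.…}, ok: !Int.⊕{retry: end, err: μZ.…, stop: end}}
@2 ⊕ retry  ✓  cont: ?Unit.&{err: end, done: μZ.…, ack: μZ.…}
@3 ?Unit  ✓  cont: &{err: end, done: μZ.…, ack: μZ.…}
@4 & done  ✓  cont: μZ.…
@5 & ack  ✓  cont: ?Int.⊕{err: !Unit.end, stop: ⊕{ok: end, retry: μZ.…}, data: ?Unit.μZ.…}
@6 ?Int  ✓  cont: ⊕{err: !Unit.end, stop: ⊕{ok: end, retry: μZ.…}, data: ?Unit.μZ.…}
@7 ⊕ data  ✓  cont: ?Unit.μZ.…
@8 ?Unit  ✓  cont: μZ.…
trace exhausted — no violation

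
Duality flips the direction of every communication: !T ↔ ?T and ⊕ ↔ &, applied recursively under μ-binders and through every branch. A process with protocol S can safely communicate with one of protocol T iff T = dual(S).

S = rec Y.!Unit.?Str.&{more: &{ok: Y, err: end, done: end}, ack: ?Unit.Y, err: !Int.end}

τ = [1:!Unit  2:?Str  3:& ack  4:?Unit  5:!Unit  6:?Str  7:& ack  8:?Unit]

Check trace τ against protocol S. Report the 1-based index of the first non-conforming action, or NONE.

NONE

[1] !Unit  match  state: ?Str.&{more: &{ok: rec Y.…, err: end, done: end}, ack: ?Unit.rec Y.…, err: !Int.end}
[2] ?Str  match  state: &{more: &{ok: rec Y.…, err: end, done: end}, ack: ?Unit.rec Y.…, err: !Int.end}
[3] & ack  match  state: ?Unit.rec Y.…
[4] ?Unit  match  state: rec Y.…
[5] !Unit  match  state: ?Str.&{more: &{ok: rec Y.…, err: end, done: end}, ack: ?Unit.rec Y.…, err: !Int.end}
[6] ?Str  match  state: &{more: &{ok: rec Y.…, err: end, done: end}, ack: ?Unit.rec Y.…, err: !Int.end}
[7] & ack  match  state: ?Unit.rec Y.…
[8] ?Unit  match  state: rec Y.…
trace exhausted — no violation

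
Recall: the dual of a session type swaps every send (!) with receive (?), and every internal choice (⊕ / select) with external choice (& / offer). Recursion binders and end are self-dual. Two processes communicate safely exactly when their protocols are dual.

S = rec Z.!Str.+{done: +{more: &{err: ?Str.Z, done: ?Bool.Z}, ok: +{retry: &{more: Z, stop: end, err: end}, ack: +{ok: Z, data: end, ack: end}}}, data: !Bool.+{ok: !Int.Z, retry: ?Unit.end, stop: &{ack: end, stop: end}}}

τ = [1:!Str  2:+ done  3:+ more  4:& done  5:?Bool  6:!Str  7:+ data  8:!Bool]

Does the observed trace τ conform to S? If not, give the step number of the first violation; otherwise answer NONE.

@1 !Str  ok  residual = +{done: +{more: &{err: ?Str.rec Z.…, done: ?Bool.rec Z.…}, ok: +{retry: &{more: rec Z.…, stop: end, err: end}, ack: +{ok: rec Z.…, data: end, ack: end}}}, data: !Bool.+{ok: !Int.rec Z.…, retry: ?Unit.end, stop: &{ack: end, stop: end}}}
@2 + done  ok  residual = +{more: &{err: ?Str.rec Z.…, done: ?Bool.rec Z.…}, ok: +{retry: &{more: rec Z.…, stop: end, err: end}, ack: +{ok: rec Z.…, data: end, ack: end}}}
@3 + more  ok  residual = &{err: ?Str.rec Z.…, done: ?Bool.rec Z.…}
@4 & done  ok  residual = ?Bool.rec Z.…
@5 ?Bool  ok  residual = rec Z.…
@6 !Str  ok  residual = +{done: +{more: &{err: ?Str.rec Z.…, done: ?Bool.rec Z.…}, ok: +{retry: &{more: rec Z.…, stop: end, err: end}, ack: +{ok: rec Z.…, data: end, ack: end}}}, data: !Bool.+{ok: !Int.rec Z.…, retry: ?Unit.end, stop: &{ack: end, stop: end}}}
@7 + data  ok  residual = !Bool.+{ok: !Int.rec Z.…, retry: ?Unit.end, stop: &{ack: end, stop: end}}
@8 !Bool  ok  residual = +{ok: !Int.rec Z.…, retry: ?Unit.end, stop: &{ack: end, stop: end}}
all 8 steps conform

NONE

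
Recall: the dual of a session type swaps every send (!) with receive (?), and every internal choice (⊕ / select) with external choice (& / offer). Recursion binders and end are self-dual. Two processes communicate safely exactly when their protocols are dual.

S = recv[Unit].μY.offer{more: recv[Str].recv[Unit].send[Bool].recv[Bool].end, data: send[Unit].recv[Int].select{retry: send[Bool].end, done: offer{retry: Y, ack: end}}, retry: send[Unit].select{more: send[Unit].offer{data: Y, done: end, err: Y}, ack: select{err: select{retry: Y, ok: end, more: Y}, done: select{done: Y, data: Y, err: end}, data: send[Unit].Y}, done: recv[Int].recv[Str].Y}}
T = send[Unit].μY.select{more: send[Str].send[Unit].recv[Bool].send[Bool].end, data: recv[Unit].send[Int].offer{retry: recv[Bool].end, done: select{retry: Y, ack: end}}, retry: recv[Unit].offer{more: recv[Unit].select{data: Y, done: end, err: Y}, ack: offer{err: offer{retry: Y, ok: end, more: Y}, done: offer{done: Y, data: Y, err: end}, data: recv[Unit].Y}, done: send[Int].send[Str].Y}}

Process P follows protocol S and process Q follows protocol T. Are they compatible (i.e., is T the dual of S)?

YES

recv[Unit] ‖ send[Unit]  ok
  μY ‖ μY  ok (binder kept)
    offer{more,data,retry} ‖ select{more,data,retry}  ok label sets agree
      • more:
        recv[Str] ‖ send[Str]  ok
          recv[Unit] ‖ send[Unit]  ok
            send[Bool] ‖ recv[Bool]  ok
              recv[Bool] ‖ send[Bool]  ok
                end ‖ end  ok
      • data:
        send[Unit] ‖ recv[Unit]  ok
          recv[Int] ‖ send[Int]  ok
            select{retry,done} ‖ offer{retry,done}  ok label sets agree
              • retry:
                send[Bool] ‖ recv[Bool]  ok
                  end ‖ end  ok
              • done:
                offer{retry,ack} ‖ select{retry,ack}  ok label sets agree
                  • retry:
                    Y ‖ Y  ok
                  • ack:
                    end ‖ end  ok
      • retry:
        send[Unit] ‖ recv[Unit]  ok
          select{more,ack,done} ‖ offer{more,ack,done}  ok label sets agree
            • more:
              send[Unit] ‖ recv[Unit]  ok
                offer{data,done,err} ‖ select{data,done,err}  ok label sets agree
                  • data:
                    Y ‖ Y  ok
                  • done:
                    end ‖ end  ok
                  • err:
                    Y ‖ Y  ok
            • ack:
              select{err,done,data} ‖ offer{err,done,data}  ok label sets agree
                • err:
                  select{retry,ok,more} ‖ offer{retry,ok,more}  ok label sets agree
                    • retry:
                      Y ‖ Y  ok
                    • ok:
                      end ‖ end  ok
                    • more:
                      Y ‖ Y  ok
                • done:
                  select{done,data,err} ‖ offer{done,data,err}  ok label sets agree
                    • done:
                      Y ‖ Y  ok
                    • data:
                      Y ‖ Y  ok
                    • err:
                      end ‖ end  ok
                • data:
                  send[Unit] ‖ recv[Unit]  ok
                    Y ‖ Y  ok
            • done:
              recv[Int] ‖ send[Int]  ok
                recv[Str] ‖ send[Str]  ok
                  Y ‖ Y  ok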